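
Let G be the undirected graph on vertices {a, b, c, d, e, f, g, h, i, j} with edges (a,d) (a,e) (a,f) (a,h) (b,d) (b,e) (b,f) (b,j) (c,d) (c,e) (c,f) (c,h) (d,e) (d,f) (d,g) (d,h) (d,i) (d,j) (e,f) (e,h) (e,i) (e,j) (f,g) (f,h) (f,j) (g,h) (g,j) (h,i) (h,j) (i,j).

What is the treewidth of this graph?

A width-4 tree decomposition is:
Bags: B1 = {d, e, f, h, j}  B2 = {d, f, g, h, j}  B3 = {b, d, e, f, j}  B4 = {c, d, e, f, h}  B5 = {a, d, e, f, h}  B6 = {d, e, h, i, j}
Tree: B1–B2, B1–B3, B1–B4, B4–B5, B1–B6
Each bag holds 5 vertices, so the decomposition has width 4, which upper-bounds the treewidth. Conversely, {d, f, g, h, j} is a clique of size 5, and the vertices of any clique must share a bag in every tree decomposition; so some bag has ≥ 5 vertices and tw(G) ≥ 4. Combining the bounds, tw(G) = 4.

4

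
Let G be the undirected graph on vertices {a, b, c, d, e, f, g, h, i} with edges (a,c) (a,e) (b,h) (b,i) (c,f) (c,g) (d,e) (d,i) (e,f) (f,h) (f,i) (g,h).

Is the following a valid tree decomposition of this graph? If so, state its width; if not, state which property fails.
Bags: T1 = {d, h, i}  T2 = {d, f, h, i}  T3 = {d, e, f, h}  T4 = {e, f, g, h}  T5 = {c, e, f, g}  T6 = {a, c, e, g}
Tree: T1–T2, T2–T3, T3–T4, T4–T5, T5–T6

A tree decomposition must satisfy three properties: every vertex lies in some bag; for every edge, both endpoints lie together in some bag; and for every vertex, the bags containing it form a connected subtree. Here vertex b appears in no bag, so the decomposition is invalid.

No — vertex b appears in no bag.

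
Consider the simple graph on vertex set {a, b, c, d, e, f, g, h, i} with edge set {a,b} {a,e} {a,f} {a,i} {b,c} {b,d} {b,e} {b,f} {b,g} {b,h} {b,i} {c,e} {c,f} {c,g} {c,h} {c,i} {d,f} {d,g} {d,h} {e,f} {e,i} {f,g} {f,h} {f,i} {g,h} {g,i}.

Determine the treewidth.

A width-4 tree decomposition is:
Bags: B1 = {b, c, f, g, i}  B2 = {b, c, e, f, i}  B3 = {b, c, f, g, h}  B4 = {b, d, f, g, h}  B5 = {a, b, e, f, i}
Tree: B1–B2, B1–B3, B3–B4, B2–B5
The largest bag has 5 vertices, giving width 4; this decomposition certifies tw(G) ≤ 4. On the other hand G contains the 5-clique {b, d, f, g, h}. A clique must lie in a single bag of any decomposition, so no decomposition can have width below 4. Therefore the treewidth is 4.

4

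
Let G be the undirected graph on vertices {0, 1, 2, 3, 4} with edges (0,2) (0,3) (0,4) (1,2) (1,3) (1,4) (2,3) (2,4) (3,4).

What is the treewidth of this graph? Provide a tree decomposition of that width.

Each bag holds 4 vertices, so the decomposition has width 3, which upper-bounds the treewidth. On the other hand G contains the 4-clique {0, 2, 3, 4}. A clique must lie in a single bag of any decomposition, so no decomposition can have width below 3. Combining the bounds, tw(G) = 3.

Treewidth 3.
One optimal decomposition is:
Bags: B1 = {0, 2, 3, 4}  B2 = {1, 2, 3, 4}
Tree: B1–B2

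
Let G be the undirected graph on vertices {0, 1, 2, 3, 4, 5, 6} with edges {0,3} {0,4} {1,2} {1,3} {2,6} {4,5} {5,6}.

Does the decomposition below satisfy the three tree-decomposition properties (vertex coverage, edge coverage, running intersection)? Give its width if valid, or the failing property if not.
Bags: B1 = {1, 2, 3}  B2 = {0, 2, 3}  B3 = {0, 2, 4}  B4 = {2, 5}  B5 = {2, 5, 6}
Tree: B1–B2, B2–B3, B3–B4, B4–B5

No — edge (4,5) lies in no bag.

A tree decomposition must satisfy three properties: every vertex lies in some bag; for every edge, both endpoints lie together in some bag; and for every vertex, the bags containing it form a connected subtree. Here edge (4,5) lies in no bag, so the decomposition is invalid.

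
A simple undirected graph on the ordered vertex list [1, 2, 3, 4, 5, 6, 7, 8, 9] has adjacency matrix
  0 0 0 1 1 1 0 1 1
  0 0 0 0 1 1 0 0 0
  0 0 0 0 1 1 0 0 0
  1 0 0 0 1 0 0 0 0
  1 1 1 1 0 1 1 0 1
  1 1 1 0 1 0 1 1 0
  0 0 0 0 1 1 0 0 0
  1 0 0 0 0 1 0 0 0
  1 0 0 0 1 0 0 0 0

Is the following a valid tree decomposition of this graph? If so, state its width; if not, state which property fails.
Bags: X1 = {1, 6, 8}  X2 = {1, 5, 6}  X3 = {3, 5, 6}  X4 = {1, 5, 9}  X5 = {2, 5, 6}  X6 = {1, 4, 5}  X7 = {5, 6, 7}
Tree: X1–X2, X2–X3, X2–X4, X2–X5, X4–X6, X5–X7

Yes; width 2.

Every vertex of G appears in some bag (union = {1, 2, 3, 4, 5, 6, 7, 8, 9}); every edge is covered by a bag; and for each vertex v the set of bags containing v is connected in the bag tree. The decomposition is therefore valid. The largest bag has 3 vertices, so the width is 2.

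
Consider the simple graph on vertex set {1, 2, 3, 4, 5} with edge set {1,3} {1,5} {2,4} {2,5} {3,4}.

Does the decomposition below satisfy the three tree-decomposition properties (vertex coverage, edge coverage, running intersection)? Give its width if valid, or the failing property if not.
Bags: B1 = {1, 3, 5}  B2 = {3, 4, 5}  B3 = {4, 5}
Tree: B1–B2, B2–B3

No — vertex 2 appears in no bag.

A tree decomposition must satisfy three properties: every vertex lies in some bag; for every edge, both endpoints lie together in some bag; and for every vertex, the bags containing it form a connected subtree. Here vertex 2 appears in no bag, so the decomposition is invalid.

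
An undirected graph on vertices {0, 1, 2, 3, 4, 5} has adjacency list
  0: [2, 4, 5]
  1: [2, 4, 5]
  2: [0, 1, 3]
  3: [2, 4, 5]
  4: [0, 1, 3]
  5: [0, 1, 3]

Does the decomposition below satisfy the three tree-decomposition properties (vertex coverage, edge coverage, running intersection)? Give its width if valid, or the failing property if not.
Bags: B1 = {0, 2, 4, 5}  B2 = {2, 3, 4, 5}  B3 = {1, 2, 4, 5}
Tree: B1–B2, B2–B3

Yes; width 3.

Every vertex of G appears in some bag (union = {0, 1, 2, 3, 4, 5}); every edge is covered by a bag; and for each vertex v the set of bags containing v is connected in the bag tree. The decomposition is therefore valid. The largest bag has 4 vertices, so the width is 3.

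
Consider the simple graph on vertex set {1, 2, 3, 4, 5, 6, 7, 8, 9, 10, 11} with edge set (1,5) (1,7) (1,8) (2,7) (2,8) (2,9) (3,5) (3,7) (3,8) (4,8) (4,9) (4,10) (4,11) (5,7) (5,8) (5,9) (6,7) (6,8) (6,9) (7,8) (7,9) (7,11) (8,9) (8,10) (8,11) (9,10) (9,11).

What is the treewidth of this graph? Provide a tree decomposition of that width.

Treewidth 3.
One such decomposition:
Bags: B1 = {4, 8, 9, 11}  B2 = {7, 8, 9, 11}  B3 = {5, 7, 8, 9}  B4 = {6, 7, 8, 9}  B5 = {1, 5, 7, 8}  B6 = {3, 5, 7, 8}  B7 = {2, 7, 8, 9}  B8 = {4, 8, 9, 10}
Tree: B1–B2, B2–B3, B3–B4, B3–B5, B3–B6, B3–B7, B1–B8

The largest bag has 4 vertices, giving width 3; this decomposition certifies tw(G) ≤ 3. Conversely, {4, 8, 9, 10} is a clique of size 4, and the vertices of any clique must share a bag in every tree decomposition; so some bag has ≥ 4 vertices and tw(G) ≥ 3. Therefore the treewidth is 3.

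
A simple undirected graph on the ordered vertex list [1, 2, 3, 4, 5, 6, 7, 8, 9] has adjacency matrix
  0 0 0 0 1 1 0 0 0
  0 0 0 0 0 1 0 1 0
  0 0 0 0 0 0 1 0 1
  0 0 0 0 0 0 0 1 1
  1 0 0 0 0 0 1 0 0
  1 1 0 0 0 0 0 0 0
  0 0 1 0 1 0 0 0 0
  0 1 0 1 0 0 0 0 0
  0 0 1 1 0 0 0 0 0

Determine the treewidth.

2

A width-2 tree decomposition is:
Bags: B1 = {1, 5, 6}  B2 = {5, 6, 7}  B3 = {3, 6, 7}  B4 = {3, 6, 9}  B5 = {4, 6, 9}  B6 = {4, 6, 8}  B7 = {2, 6, 8}
Tree: B1–B2, B2–B3, B3–B4, B4–B5, B5–B6, B6–B7
The largest bag has 3 vertices, giving width 2; this decomposition certifies tw(G) ≤ 2. The edges 6–1–5–7–3–9–4–8–2–6 form a cycle, so G is not a tree and its treewidth is at least 2. Hence tw(G) = 2 exactly.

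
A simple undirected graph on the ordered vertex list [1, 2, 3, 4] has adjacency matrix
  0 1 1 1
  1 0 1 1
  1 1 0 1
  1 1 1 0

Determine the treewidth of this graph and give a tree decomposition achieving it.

A single bag containing all 4 vertices is trivially a valid decomposition of width 3. Conversely, {1, 2, 3, 4} is a clique of size 4, and the vertices of any clique must share a bag in every tree decomposition; so some bag has ≥ 4 vertices and tw(G) ≥ 3. Therefore the treewidth is 3.

Treewidth 3.
One optimal decomposition is:
Bags: B1 = {1, 2, 3, 4}
Tree: (single bag)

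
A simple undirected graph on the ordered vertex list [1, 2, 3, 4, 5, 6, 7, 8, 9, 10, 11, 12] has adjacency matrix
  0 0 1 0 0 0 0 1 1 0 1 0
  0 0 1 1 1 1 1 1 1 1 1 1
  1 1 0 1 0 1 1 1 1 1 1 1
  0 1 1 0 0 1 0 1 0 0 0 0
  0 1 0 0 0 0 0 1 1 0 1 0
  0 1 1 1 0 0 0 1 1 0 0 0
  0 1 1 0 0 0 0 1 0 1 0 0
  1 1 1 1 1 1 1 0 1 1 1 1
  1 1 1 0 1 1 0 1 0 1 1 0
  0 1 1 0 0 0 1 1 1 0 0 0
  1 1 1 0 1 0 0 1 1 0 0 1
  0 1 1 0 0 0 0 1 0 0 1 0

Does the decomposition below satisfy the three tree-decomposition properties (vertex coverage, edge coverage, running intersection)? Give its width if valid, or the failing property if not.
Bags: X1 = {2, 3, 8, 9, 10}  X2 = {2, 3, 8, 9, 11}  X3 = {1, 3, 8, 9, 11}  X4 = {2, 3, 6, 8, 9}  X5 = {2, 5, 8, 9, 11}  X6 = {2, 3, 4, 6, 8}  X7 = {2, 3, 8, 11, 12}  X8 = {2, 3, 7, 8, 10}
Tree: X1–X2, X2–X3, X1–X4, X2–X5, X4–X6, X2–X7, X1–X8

Yes; width 4.

Every vertex of G appears in some bag (union = {1, 2, 3, 4, 5, 6, 7, 8, 9, 10, 11, 12}); every edge is covered by a bag; and for each vertex v the set of bags containing v is connected in the bag tree. The decomposition is therefore valid. The largest bag has 5 vertices, so the width is 4.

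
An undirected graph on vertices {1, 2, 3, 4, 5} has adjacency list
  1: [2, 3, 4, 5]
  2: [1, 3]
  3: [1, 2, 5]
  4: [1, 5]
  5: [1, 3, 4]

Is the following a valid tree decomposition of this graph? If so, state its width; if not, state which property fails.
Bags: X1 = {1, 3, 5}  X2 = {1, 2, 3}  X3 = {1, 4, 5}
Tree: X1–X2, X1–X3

Vertex coverage: the bags together contain {1, 2, 3, 4, 5}, the full vertex set. Edge coverage: each edge of G has both endpoints in at least one bag. Running intersection: for every vertex, the bags containing it form a connected subtree. All three properties hold, so this is a valid tree decomposition of width max|bag| − 1 = 2, and hence tw(G) ≤ 2.

Yes; width 2.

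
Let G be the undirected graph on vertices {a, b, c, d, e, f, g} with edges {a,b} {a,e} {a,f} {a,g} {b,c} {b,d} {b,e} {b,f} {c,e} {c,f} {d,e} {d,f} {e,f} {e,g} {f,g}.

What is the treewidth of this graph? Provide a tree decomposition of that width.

Treewidth 3.
One such decomposition:
Bags: B1 = {b, d, e, f}  B2 = {a, b, e, f}  B3 = {a, e, f, g}  B4 = {b, c, e, f}
Tree: B1–B2, B2–B3, B2–B4

The largest bag has 4 vertices, giving width 3; this decomposition certifies tw(G) ≤ 3. For the lower bound, the 4 vertices {a, e, f, g} are pairwise adjacent, and any tree decomposition puts a clique entirely inside one bag — forcing width ≥ 3. Therefore the treewidth is 3.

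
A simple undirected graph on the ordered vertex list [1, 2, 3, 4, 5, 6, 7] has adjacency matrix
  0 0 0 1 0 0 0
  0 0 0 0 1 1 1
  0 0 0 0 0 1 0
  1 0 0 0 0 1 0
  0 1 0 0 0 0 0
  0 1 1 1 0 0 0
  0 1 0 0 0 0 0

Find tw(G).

A width-1 tree decomposition is:
Bags: B1 = {3, 6}  B2 = {4, 6}  B3 = {1, 4}  B4 = {2, 6}  B5 = {2, 5}  B6 = {2, 7}
Tree: B1–B2, B2–B3, B1–B4, B4–B5, B4–B6
The largest bag has 2 vertices, giving width 1; this decomposition certifies tw(G) ≤ 1. Any graph with an edge has treewidth ≥ 1, and G has the edge 3–6. Combining the bounds, tw(G) = 1.

1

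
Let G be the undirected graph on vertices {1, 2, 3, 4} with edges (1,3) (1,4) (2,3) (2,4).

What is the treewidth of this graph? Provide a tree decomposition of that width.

Every bag has size at most 3, so the width is 3 − 1 = 2 and tw(G) ≤ 2. For the lower bound, G contains the cycle 4–2–3–1–4, so G is not a forest; only forests have treewidth ≤ 1, hence tw(G) ≥ 2. Combining the bounds, tw(G) = 2.

Treewidth 2.
One optimal decomposition is:
Bags: B1 = {2, 3, 4}  B2 = {1, 3, 4}
Tree: B1–B2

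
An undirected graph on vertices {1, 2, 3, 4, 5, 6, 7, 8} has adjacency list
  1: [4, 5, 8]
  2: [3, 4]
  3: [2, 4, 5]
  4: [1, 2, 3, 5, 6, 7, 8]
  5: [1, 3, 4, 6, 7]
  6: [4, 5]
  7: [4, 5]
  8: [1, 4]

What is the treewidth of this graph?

2

A width-2 tree decomposition is:
Bags: B1 = {1, 4, 5}  B2 = {4, 5, 7}  B3 = {4, 5, 6}  B4 = {3, 4, 5}  B5 = {2, 3, 4}  B6 = {1, 4, 8}
Tree: B1–B2, B2–B3, B3–B4, B4–B5, B1–B6
Every bag has size at most 3, so the width is 3 − 1 = 2 and tw(G) ≤ 2. For the lower bound, the 3 vertices {1, 4, 8} are pairwise adjacent, and any tree decomposition puts a clique entirely inside one bag — forcing width ≥ 2. Therefore the treewidth is 2.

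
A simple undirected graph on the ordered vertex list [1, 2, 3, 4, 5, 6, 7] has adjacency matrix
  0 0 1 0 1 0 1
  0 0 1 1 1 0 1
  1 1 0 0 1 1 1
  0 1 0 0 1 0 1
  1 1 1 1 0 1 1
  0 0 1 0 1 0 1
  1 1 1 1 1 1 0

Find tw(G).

A width-3 tree decomposition is:
Bags: B1 = {2, 3, 5, 7}  B2 = {2, 4, 5, 7}  B3 = {1, 3, 5, 7}  B4 = {3, 5, 6, 7}
Tree: B1–B2, B1–B3, B3–B4
The largest bag has 4 vertices, giving width 3; this decomposition certifies tw(G) ≤ 3. For the lower bound, the 4 vertices {1, 3, 5, 7} are pairwise adjacent, and any tree decomposition puts a clique entirely inside one bag — forcing width ≥ 3. Combining the bounds, tw(G) = 3.

3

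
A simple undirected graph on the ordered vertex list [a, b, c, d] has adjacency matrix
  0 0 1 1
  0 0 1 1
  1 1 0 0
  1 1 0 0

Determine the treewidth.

2

A width-2 tree decomposition is:
Bags: B1 = {a, c, d}  B2 = {b, c, d}
Tree: B1–B2
Every bag has size at most 3, so the width is 3 − 1 = 2 and tw(G) ≤ 2. Since c–a–d–b–c is a cycle in G, G is not acyclic. Forests are exactly the graphs of treewidth ≤ 1, so tw(G) ≥ 2. Hence tw(G) = 2 exactly.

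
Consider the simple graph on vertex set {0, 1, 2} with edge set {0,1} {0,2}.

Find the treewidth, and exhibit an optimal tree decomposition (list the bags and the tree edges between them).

Treewidth 1.
Bags: B1 = {0, 2}  B2 = {0, 1}
Tree: B1–B2

Each bag holds 2 vertices, so the decomposition has width 1, which upper-bounds the treewidth. Any graph with an edge has treewidth ≥ 1, and G has the edge 2–0. Combining the bounds, tw(G) = 1.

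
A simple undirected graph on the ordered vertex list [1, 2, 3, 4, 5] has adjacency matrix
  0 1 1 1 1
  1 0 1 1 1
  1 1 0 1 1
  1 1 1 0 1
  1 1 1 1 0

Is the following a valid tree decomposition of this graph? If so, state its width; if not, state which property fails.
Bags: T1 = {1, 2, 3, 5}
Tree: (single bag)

No — vertex 4 appears in no bag.

A tree decomposition must satisfy three properties: every vertex lies in some bag; for every edge, both endpoints lie together in some bag; and for every vertex, the bags containing it form a connected subtree. Here vertex 4 appears in no bag, so the decomposition is invalid.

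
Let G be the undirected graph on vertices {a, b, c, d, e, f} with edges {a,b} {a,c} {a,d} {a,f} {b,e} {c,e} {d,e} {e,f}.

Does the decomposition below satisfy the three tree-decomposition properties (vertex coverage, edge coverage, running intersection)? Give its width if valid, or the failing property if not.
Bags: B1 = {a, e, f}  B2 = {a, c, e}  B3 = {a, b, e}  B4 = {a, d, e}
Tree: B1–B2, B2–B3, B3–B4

Yes; width 2.

Every vertex of G appears in some bag (union = {a, b, c, d, e, f}); every edge is covered by a bag; and for each vertex v the set of bags containing v is connected in the bag tree. The decomposition is therefore valid. The largest bag has 3 vertices, so the width is 2.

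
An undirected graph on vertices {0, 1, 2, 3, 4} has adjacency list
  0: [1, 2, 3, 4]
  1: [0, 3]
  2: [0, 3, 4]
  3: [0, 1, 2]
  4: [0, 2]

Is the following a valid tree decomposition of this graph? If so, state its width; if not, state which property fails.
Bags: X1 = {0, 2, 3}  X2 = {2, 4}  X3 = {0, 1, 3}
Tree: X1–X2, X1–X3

No — edge (0,4) lies in no bag.

A tree decomposition must satisfy three properties: every vertex lies in some bag; for every edge, both endpoints lie together in some bag; and for every vertex, the bags containing it form a connected subtree. Here edge (0,4) lies in no bag, so the decomposition is invalid.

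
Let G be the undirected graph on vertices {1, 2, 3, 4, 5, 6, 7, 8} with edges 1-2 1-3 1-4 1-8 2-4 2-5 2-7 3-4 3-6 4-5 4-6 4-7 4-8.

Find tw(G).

2

A width-2 tree decomposition is:
Bags: B1 = {1, 4, 8}  B2 = {1, 2, 4}  B3 = {1, 3, 4}  B4 = {2, 4, 5}  B5 = {3, 4, 6}  B6 = {2, 4, 7}
Tree: B1–B2, B2–B3, B2–B4, B3–B5, B2–B6
Each bag holds 3 vertices, so the decomposition has width 2, which upper-bounds the treewidth. Conversely, {1, 4, 8} is a clique of size 3, and the vertices of any clique must share a bag in every tree decomposition; so some bag has ≥ 3 vertices and tw(G) ≥ 2. Combining the bounds, tw(G) = 2.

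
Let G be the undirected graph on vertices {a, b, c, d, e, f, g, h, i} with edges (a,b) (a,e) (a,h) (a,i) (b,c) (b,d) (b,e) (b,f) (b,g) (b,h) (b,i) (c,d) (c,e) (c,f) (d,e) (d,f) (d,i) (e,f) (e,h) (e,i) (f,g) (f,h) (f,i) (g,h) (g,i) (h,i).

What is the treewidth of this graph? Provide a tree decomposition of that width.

The largest bag has 5 vertices, giving width 4; this decomposition certifies tw(G) ≤ 4. Conversely, {a, b, e, h, i} is a clique of size 5, and the vertices of any clique must share a bag in every tree decomposition; so some bag has ≥ 5 vertices and tw(G) ≥ 4. Hence tw(G) = 4 exactly.

Treewidth 4.
One such decomposition:
Bags: B1 = {b, d, e, f, i}  B2 = {b, e, f, h, i}  B3 = {a, b, e, h, i}  B4 = {b, c, d, e, f}  B5 = {b, f, g, h, i}
Tree: B1–B2, B2–B3, B1–B4, B2–B5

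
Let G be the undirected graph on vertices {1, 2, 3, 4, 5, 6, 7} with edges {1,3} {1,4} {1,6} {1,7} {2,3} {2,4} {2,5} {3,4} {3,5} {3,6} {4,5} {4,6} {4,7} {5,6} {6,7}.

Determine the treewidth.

A width-3 tree decomposition is:
Bags: B1 = {3, 4, 5, 6}  B2 = {2, 3, 4, 5}  B3 = {1, 3, 4, 6}  B4 = {1, 4, 6, 7}
Tree: B1–B2, B1–B3, B3–B4
The largest bag has 4 vertices, giving width 3; this decomposition certifies tw(G) ≤ 3. For the lower bound, the 4 vertices {1, 3, 4, 6} are pairwise adjacent, and any tree decomposition puts a clique entirely inside one bag — forcing width ≥ 3. Combining the bounds, tw(G) = 3.

3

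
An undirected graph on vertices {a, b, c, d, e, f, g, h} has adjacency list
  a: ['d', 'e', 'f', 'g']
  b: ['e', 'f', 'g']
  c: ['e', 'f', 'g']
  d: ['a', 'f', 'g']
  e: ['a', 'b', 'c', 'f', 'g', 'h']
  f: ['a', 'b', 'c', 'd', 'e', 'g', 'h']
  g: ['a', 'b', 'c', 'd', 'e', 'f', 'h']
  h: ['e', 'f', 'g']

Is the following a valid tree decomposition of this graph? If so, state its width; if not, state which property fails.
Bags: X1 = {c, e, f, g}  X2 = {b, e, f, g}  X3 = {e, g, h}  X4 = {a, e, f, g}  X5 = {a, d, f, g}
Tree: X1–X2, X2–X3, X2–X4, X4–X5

No — edge (f,h) lies in no bag.

A tree decomposition must satisfy three properties: every vertex lies in some bag; for every edge, both endpoints lie together in some bag; and for every vertex, the bags containing it form a connected subtree. Here edge (f,h) lies in no bag, so the decomposition is invalid.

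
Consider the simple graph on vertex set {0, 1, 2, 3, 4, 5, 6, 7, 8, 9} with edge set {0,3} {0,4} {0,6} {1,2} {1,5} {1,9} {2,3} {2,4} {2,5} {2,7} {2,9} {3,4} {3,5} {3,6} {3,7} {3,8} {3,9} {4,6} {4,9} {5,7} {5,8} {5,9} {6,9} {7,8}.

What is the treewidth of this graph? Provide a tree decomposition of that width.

Every bag has size at most 4, so the width is 4 − 1 = 3 and tw(G) ≤ 3. On the other hand G contains the 4-clique {1, 2, 5, 9}. A clique must lie in a single bag of any decomposition, so no decomposition can have width below 3. Hence tw(G) = 3 exactly.

Treewidth 3.
One optimal decomposition is:
Bags: B1 = {2, 3, 4, 9}  B2 = {2, 3, 5, 9}  B3 = {2, 3, 5, 7}  B4 = {3, 5, 7, 8}  B5 = {1, 2, 5, 9}  B6 = {3, 4, 6, 9}  B7 = {0, 3, 4, 6}
Tree: B1–B2, B2–B3, B3–B4, B2–B5, B1–B6, B6–B7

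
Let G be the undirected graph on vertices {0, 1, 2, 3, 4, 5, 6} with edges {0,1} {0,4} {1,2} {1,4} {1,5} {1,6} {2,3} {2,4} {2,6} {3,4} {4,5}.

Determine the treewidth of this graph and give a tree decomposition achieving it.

Treewidth 2.
One optimal decomposition is:
Bags: B1 = {1, 2, 4}  B2 = {0, 1, 4}  B3 = {2, 3, 4}  B4 = {1, 4, 5}  B5 = {1, 2, 6}
Tree: B1–B2, B1–B3, B2–B4, B1–B5

Every bag has size at most 3, so the width is 3 − 1 = 2 and tw(G) ≤ 2. Conversely, {0, 1, 4} is a clique of size 3, and the vertices of any clique must share a bag in every tree decomposition; so some bag has ≥ 3 vertices and tw(G) ≥ 2. The upper and lower bounds meet at 2, so that is the treewidth.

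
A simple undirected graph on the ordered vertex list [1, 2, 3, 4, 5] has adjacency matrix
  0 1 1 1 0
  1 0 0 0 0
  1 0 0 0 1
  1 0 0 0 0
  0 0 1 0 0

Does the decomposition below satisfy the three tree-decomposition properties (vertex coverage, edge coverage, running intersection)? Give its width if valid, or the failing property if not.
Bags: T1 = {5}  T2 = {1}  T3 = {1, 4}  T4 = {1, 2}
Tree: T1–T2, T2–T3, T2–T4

A tree decomposition must satisfy three properties: every vertex lies in some bag; for every edge, both endpoints lie together in some bag; and for every vertex, the bags containing it form a connected subtree. Here vertex 3 appears in no bag, so the decomposition is invalid.

No — vertex 3 appears in no bag.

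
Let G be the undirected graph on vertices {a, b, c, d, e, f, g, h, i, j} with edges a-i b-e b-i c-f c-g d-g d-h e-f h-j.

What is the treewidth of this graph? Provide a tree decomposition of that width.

Treewidth 1.
One optimal decomposition is:
Bags: B1 = {a, i}  B2 = {b, i}  B3 = {b, e}  B4 = {e, f}  B5 = {c, f}  B6 = {c, g}  B7 = {d, g}  B8 = {d, h}  B9 = {h, j}
Tree: B1–B2, B2–B3, B3–B4, B4–B5, B5–B6, B6–B7, B7–B8, B8–B9

The largest bag has 2 vertices, giving width 1; this decomposition certifies tw(G) ≤ 1. Any graph with an edge has treewidth ≥ 1, and G has the edge a–i. Therefore the treewidth is 1.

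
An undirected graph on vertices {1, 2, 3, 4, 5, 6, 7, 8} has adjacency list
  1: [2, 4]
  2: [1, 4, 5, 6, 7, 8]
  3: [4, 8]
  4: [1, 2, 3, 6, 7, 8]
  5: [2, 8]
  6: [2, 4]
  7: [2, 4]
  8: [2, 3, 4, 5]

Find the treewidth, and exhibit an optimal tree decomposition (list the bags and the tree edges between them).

Every bag has size at most 3, so the width is 3 − 1 = 2 and tw(G) ≤ 2. For the lower bound, the 3 vertices {2, 4, 8} are pairwise adjacent, and any tree decomposition puts a clique entirely inside one bag — forcing width ≥ 2. Combining the bounds, tw(G) = 2.

Treewidth 2.
One optimal decomposition is:
Bags: B1 = {1, 2, 4}  B2 = {2, 4, 6}  B3 = {2, 4, 8}  B4 = {3, 4, 8}  B5 = {2, 5, 8}  B6 = {2, 4, 7}
Tree: B1–B2, B1–B3, B3–B4, B3–B5, B2–B6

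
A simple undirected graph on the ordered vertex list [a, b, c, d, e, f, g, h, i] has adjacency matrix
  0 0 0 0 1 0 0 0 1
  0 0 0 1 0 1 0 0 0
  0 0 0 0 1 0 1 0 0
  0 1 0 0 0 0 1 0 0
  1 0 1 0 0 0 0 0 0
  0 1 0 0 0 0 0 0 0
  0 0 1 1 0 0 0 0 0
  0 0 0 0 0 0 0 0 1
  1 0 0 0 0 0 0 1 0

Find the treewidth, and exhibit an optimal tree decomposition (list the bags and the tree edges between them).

Treewidth 1.
One such decomposition:
Bags: B1 = {b, f}  B2 = {b, d}  B3 = {d, g}  B4 = {c, g}  B5 = {c, e}  B6 = {a, e}  B7 = {a, i}  B8 = {h, i}
Tree: B1–B2, B2–B3, B3–B4, B4–B5, B5–B6, B6–B7, B7–B8

The largest bag has 2 vertices, giving width 1; this decomposition certifies tw(G) ≤ 1. G has an edge, so its treewidth is at least 1. Therefore the treewidth is 1.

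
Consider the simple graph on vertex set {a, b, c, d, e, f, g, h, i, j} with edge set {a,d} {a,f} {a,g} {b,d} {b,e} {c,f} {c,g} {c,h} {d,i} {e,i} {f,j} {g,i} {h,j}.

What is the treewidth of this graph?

2

A width-2 tree decomposition is:
Bags: B1 = {b, d, e}  B2 = {d, e, i}  B3 = {a, d, i}  B4 = {a, g, i}  B5 = {a, f, g}  B6 = {c, f, g}  B7 = {c, f, j}  B8 = {c, h, j}
Tree: B1–B2, B2–B3, B3–B4, B4–B5, B5–B6, B6–B7, B7–B8
Each bag holds 3 vertices, so the decomposition has width 2, which upper-bounds the treewidth. Since b–e–i–d–b is a cycle in G, G is not acyclic. Forests are exactly the graphs of treewidth ≤ 1, so tw(G) ≥ 2. The upper and lower bounds meet at 2, so that is the treewidth.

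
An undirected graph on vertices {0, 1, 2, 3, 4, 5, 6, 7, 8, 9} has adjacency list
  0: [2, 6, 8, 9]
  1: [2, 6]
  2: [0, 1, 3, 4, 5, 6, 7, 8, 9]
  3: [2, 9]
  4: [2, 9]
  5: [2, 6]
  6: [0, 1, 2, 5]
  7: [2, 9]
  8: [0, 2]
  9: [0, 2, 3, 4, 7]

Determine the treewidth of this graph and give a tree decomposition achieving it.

Treewidth 2.
One optimal decomposition is:
Bags: B1 = {1, 2, 6}  B2 = {0, 2, 6}  B3 = {0, 2, 9}  B4 = {2, 5, 6}  B5 = {2, 3, 9}  B6 = {2, 4, 9}  B7 = {2, 7, 9}  B8 = {0, 2, 8}
Tree: B1–B2, B2–B3, B1–B4, B3–B5, B3–B6, B5–B7, B3–B8

Every bag has size at most 3, so the width is 3 − 1 = 2 and tw(G) ≤ 2. On the other hand G contains the 3-clique {1, 2, 6}. A clique must lie in a single bag of any decomposition, so no decomposition can have width below 2. The upper and lower bounds meet at 2, so that is the treewidth.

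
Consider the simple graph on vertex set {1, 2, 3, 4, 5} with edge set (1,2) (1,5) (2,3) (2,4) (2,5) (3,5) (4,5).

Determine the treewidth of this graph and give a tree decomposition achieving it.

Treewidth 2.
One optimal decomposition is:
Bags: B1 = {2, 3, 5}  B2 = {2, 4, 5}  B3 = {1, 2, 5}
Tree: B1–B2, B2–B3

Every bag has size at most 3, so the width is 3 − 1 = 2 and tw(G) ≤ 2. On the other hand G contains the 3-clique {1, 2, 5}. A clique must lie in a single bag of any decomposition, so no decomposition can have width below 2. Combining the bounds, tw(G) = 2.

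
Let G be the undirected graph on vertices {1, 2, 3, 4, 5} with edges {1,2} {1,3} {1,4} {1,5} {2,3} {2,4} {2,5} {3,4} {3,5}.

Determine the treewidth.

A width-3 tree decomposition is:
Bags: B1 = {1, 2, 3, 5}  B2 = {1, 2, 3, 4}
Tree: B1–B2
Every bag has size at most 4, so the width is 4 − 1 = 3 and tw(G) ≤ 3. For the lower bound, the 4 vertices {1, 2, 3, 4} are pairwise adjacent, and any tree decomposition puts a clique entirely inside one bag — forcing width ≥ 3. The upper and lower bounds meet at 3, so that is the treewidth.

3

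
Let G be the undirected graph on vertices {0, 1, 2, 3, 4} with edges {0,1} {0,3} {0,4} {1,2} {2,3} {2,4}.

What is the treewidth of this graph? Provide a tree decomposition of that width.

Each bag holds 3 vertices, so the decomposition has width 2, which upper-bounds the treewidth. The edges 0–3–2–1–0 form a cycle, so G is not a tree and its treewidth is at least 2. Hence tw(G) = 2 exactly.

Treewidth 2.
Bags: B1 = {0, 2, 3}  B2 = {0, 1, 2}  B3 = {0, 2, 4}
Tree: B1–B2, B2–B3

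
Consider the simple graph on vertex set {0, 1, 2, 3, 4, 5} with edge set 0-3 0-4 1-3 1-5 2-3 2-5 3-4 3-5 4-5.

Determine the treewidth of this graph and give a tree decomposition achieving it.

Treewidth 2.
Bags: B1 = {1, 3, 5}  B2 = {2, 3, 5}  B3 = {3, 4, 5}  B4 = {0, 3, 4}
Tree: B1–B2, B1–B3, B3–B4

The largest bag has 3 vertices, giving width 2; this decomposition certifies tw(G) ≤ 2. For the lower bound, the 3 vertices {0, 3, 4} are pairwise adjacent, and any tree decomposition puts a clique entirely inside one bag — forcing width ≥ 2. Combining the bounds, tw(G) = 2.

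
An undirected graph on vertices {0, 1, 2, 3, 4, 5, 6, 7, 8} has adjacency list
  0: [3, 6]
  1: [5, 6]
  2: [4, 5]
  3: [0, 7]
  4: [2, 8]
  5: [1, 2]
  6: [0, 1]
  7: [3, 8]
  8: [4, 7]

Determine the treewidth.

2

A width-2 tree decomposition is:
Bags: B1 = {1, 2, 5}  B2 = {1, 2, 6}  B3 = {0, 2, 6}  B4 = {0, 2, 3}  B5 = {2, 3, 7}  B6 = {2, 7, 8}  B7 = {2, 4, 8}
Tree: B1–B2, B2–B3, B3–B4, B4–B5, B5–B6, B6–B7
Each bag holds 3 vertices, so the decomposition has width 2, which upper-bounds the treewidth. The edges 2–5–1–6–0–3–7–8–4–2 form a cycle, so G is not a tree and its treewidth is at least 2. Combining the bounds, tw(G) = 2.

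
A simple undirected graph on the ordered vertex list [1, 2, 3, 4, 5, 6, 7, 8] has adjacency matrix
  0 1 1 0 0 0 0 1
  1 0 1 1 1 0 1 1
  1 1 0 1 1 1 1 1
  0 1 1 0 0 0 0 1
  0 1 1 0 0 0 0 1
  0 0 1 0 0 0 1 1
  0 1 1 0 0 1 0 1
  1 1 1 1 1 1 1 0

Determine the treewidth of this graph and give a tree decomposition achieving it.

Treewidth 3.
One such decomposition:
Bags: B1 = {2, 3, 4, 8}  B2 = {1, 2, 3, 8}  B3 = {2, 3, 7, 8}  B4 = {3, 6, 7, 8}  B5 = {2, 3, 5, 8}
Tree: B1–B2, B2–B3, B3–B4, B2–B5

Every bag has size at most 4, so the width is 4 − 1 = 3 and tw(G) ≤ 3. For the lower bound, the 4 vertices {1, 2, 3, 8} are pairwise adjacent, and any tree decomposition puts a clique entirely inside one bag — forcing width ≥ 3. The upper and lower bounds meet at 3, so that is the treewidth.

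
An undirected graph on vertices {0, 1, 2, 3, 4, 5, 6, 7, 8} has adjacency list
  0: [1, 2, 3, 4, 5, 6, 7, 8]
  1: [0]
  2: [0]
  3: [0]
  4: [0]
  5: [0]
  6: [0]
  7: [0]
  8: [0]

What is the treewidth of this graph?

A width-1 tree decomposition is:
Bags: B1 = {0, 1}  B2 = {0, 8}  B3 = {0, 6}  B4 = {0, 5}  B5 = {0, 2}  B6 = {0, 7}  B7 = {0, 3}  B8 = {0, 4}
Tree: B1–B2, B1–B3, B1–B4, B2–B5, B2–B6, B2–B7, B1–B8
The largest bag has 2 vertices, giving width 1; this decomposition certifies tw(G) ≤ 1. Any graph with an edge has treewidth ≥ 1, and G has the edge 1–0. The upper and lower bounds meet at 1, so that is the treewidth.

1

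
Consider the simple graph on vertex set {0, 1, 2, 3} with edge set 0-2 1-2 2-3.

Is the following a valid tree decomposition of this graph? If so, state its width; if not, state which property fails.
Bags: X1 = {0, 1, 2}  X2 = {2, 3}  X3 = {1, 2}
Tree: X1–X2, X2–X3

A tree decomposition must satisfy three properties: every vertex lies in some bag; for every edge, both endpoints lie together in some bag; and for every vertex, the bags containing it form a connected subtree. Here bags containing vertex 1 are not connected in the tree, so the decomposition is invalid.

No — bags containing vertex 1 are not connected in the tree.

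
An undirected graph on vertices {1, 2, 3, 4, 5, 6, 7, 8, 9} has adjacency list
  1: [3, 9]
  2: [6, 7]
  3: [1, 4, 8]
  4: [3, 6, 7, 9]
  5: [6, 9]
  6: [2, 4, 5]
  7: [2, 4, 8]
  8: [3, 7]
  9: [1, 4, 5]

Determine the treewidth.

A width-3 tree decomposition is:
Bags: B1 = {1, 3, 7, 8}  B2 = {1, 3, 4, 7}  B3 = {1, 4, 7, 9}  B4 = {2, 4, 7, 9}  B5 = {2, 4, 6, 9}  B6 = {2, 5, 6, 9}
Tree: B1–B2, B2–B3, B3–B4, B4–B5, B5–B6
Every bag has size at most 4, so the width is 4 − 1 = 3 and tw(G) ≤ 3. For the lower bound: the 4 vertex sets {1,3,8}, {7}, {4}, {2,5,6,9} are disjoint, each induces a connected subgraph, and every pair is joined by at least one edge of G. Contracting each set to a single vertex therefore yields K_{4} as a minor, and since treewidth is minor-monotone, tw(G) ≥ tw(K_{4}) = 3. The upper and lower bounds meet at 3, so that is the treewidth.

3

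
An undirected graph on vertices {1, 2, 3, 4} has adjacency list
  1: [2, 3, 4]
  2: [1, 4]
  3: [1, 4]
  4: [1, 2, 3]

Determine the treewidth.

A width-2 tree decomposition is:
Bags: B1 = {1, 3, 4}  B2 = {1, 2, 4}
Tree: B1–B2
The largest bag has 3 vertices, giving width 2; this decomposition certifies tw(G) ≤ 2. For the lower bound, the 3 vertices {1, 2, 4} are pairwise adjacent, and any tree decomposition puts a clique entirely inside one bag — forcing width ≥ 2. Therefore the treewidth is 2.

2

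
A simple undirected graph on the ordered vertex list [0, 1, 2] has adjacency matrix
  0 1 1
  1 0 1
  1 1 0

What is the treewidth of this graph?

A width-2 tree decomposition is:
Bags: B1 = {0, 1, 2}
Tree: (single bag)
With just one bag of size 3, the width is 3 − 1 = 2, so tw(G) ≤ 2. For the lower bound, the 3 vertices {0, 1, 2} are pairwise adjacent, and any tree decomposition puts a clique entirely inside one bag — forcing width ≥ 2. The upper and lower bounds meet at 2, so that is the treewidth.

2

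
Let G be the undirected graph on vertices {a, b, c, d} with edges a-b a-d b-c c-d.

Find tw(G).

A width-2 tree decomposition is:
Bags: B1 = {a, b, c}  B2 = {a, c, d}
Tree: B1–B2
Every bag has size at most 3, so the width is 3 − 1 = 2 and tw(G) ≤ 2. Since c–b–a–d–c is a cycle in G, G is not acyclic. Forests are exactly the graphs of treewidth ≤ 1, so tw(G) ≥ 2. Therefore the treewidth is 2.

2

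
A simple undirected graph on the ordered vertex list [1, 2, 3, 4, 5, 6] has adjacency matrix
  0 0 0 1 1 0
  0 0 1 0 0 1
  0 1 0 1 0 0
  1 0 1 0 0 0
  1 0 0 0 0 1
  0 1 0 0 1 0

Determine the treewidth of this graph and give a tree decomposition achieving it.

Each bag holds 3 vertices, so the decomposition has width 2, which upper-bounds the treewidth. The edges 4–1–5–6–2–3–4 form a cycle, so G is not a tree and its treewidth is at least 2. Therefore the treewidth is 2.

Treewidth 2.
One such decomposition:
Bags: B1 = {1, 4, 5}  B2 = {4, 5, 6}  B3 = {2, 4, 6}  B4 = {2, 3, 4}
Tree: B1–B2, B2–B3, B3–B4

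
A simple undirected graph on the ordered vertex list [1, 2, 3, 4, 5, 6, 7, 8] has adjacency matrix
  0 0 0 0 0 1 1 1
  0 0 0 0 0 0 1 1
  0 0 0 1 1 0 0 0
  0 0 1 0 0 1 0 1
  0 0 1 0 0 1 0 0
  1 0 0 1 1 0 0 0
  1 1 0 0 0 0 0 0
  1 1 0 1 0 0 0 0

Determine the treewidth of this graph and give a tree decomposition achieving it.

Treewidth 2.
Bags: B1 = {1, 2, 7}  B2 = {1, 2, 8}  B3 = {1, 6, 8}  B4 = {4, 6, 8}  B5 = {4, 5, 6}  B6 = {3, 4, 5}
Tree: B1–B2, B2–B3, B3–B4, B4–B5, B5–B6

The largest bag has 3 vertices, giving width 2; this decomposition certifies tw(G) ≤ 2. Since 7–2–8–1–7 is a cycle in G, G is not acyclic. Forests are exactly the graphs of treewidth ≤ 1, so tw(G) ≥ 2. The upper and lower bounds meet at 2, so that is the treewidth.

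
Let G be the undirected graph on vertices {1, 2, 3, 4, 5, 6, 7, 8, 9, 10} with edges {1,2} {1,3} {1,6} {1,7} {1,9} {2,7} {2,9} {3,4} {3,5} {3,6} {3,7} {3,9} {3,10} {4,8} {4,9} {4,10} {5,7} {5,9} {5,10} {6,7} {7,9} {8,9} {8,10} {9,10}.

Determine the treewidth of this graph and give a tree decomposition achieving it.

Treewidth 3.
One such decomposition:
Bags: B1 = {1, 3, 7, 9}  B2 = {3, 5, 7, 9}  B3 = {3, 5, 9, 10}  B4 = {1, 2, 7, 9}  B5 = {3, 4, 9, 10}  B6 = {1, 3, 6, 7}  B7 = {4, 8, 9, 10}
Tree: B1–B2, B2–B3, B1–B4, B3–B5, B1–B6, B5–B7

Each bag holds 4 vertices, so the decomposition has width 3, which upper-bounds the treewidth. On the other hand G contains the 4-clique {4, 8, 9, 10}. A clique must lie in a single bag of any decomposition, so no decomposition can have width below 3. Therefore the treewidth is 3.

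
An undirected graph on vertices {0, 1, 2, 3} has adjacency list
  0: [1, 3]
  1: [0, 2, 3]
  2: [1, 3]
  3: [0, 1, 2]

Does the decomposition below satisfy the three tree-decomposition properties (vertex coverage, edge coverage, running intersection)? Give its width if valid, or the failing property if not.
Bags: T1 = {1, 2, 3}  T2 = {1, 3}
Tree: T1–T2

No — vertex 0 appears in no bag.

A tree decomposition must satisfy three properties: every vertex lies in some bag; for every edge, both endpoints lie together in some bag; and for every vertex, the bags containing it form a connected subtree. Here vertex 0 appears in no bag, so the decomposition is invalid.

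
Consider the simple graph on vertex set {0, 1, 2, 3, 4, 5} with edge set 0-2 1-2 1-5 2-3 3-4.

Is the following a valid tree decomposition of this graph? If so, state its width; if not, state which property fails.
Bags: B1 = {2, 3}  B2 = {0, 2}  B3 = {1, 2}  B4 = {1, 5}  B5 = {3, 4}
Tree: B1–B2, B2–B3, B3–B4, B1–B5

Yes; width 1.

Checking the three conditions: (i) the bags cover all of {0, 1, 2, 3, 4, 5}; (ii) for each edge, some bag contains both endpoints; (iii) the bags containing any fixed vertex form a subtree. All hold, so the decomposition is valid with width 2 − 1 = 1.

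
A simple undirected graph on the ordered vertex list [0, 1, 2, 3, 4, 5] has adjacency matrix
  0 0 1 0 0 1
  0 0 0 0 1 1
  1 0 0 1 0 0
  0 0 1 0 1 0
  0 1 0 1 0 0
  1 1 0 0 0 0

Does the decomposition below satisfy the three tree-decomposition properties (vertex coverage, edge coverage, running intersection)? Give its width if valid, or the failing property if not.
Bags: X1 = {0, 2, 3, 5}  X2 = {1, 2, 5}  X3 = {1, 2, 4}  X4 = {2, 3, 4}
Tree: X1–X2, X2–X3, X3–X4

No — bags containing vertex 3 are not connected in the tree.

A tree decomposition must satisfy three properties: every vertex lies in some bag; for every edge, both endpoints lie together in some bag; and for every vertex, the bags containing it form a connected subtree. Here bags containing vertex 3 are not connected in the tree, so the decomposition is invalid.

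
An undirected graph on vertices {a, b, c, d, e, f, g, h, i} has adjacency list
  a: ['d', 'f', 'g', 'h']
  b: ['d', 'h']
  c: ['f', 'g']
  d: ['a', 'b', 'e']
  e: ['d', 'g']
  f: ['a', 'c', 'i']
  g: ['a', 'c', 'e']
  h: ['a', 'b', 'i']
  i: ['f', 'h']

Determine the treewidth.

A width-3 tree decomposition is:
Bags: B1 = {c, f, g, i}  B2 = {a, f, g, i}  B3 = {a, g, h, i}  B4 = {a, e, g, h}  B5 = {a, d, e, h}  B6 = {b, d, e, h}
Tree: B1–B2, B2–B3, B3–B4, B4–B5, B5–B6
The largest bag has 4 vertices, giving width 3; this decomposition certifies tw(G) ≤ 3. For the lower bound: the 4 vertex sets {c,f,i}, {g}, {a}, {b,d,e,h} are disjoint, each induces a connected subgraph, and every pair is joined by at least one edge of G. Contracting each set to a single vertex therefore yields K_{4} as a minor, and since treewidth is minor-monotone, tw(G) ≥ tw(K_{4}) = 3. Therefore the treewidth is 3.

3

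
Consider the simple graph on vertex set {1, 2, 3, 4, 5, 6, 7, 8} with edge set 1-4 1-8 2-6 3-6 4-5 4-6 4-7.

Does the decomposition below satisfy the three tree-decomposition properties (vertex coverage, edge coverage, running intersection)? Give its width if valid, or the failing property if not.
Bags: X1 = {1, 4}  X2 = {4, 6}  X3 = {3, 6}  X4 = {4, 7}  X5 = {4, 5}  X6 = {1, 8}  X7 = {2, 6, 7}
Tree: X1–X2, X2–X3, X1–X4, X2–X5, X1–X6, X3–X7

No — bags containing vertex 7 are not connected in the tree.

A tree decomposition must satisfy three properties: every vertex lies in some bag; for every edge, both endpoints lie together in some bag; and for every vertex, the bags containing it form a connected subtree. Here bags containing vertex 7 are not connected in the tree, so the decomposition is invalid.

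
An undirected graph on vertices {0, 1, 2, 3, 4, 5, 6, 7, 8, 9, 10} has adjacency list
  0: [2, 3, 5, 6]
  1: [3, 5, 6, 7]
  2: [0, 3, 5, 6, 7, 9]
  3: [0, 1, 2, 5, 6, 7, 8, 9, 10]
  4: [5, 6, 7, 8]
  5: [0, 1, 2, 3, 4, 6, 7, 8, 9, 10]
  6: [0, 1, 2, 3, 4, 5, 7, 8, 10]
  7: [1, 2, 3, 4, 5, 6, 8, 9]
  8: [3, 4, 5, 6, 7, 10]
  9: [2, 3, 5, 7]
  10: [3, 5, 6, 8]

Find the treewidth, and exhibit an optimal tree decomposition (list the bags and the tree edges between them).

The largest bag has 5 vertices, giving width 4; this decomposition certifies tw(G) ≤ 4. For the lower bound, the 5 vertices {2, 3, 5, 7, 9} are pairwise adjacent, and any tree decomposition puts a clique entirely inside one bag — forcing width ≥ 4. The upper and lower bounds meet at 4, so that is the treewidth.

Treewidth 4.
One such decomposition:
Bags: B1 = {3, 5, 6, 7, 8}  B2 = {2, 3, 5, 6, 7}  B3 = {3, 5, 6, 8, 10}  B4 = {1, 3, 5, 6, 7}  B5 = {2, 3, 5, 7, 9}  B6 = {4, 5, 6, 7, 8}  B7 = {0, 2, 3, 5, 6}
Tree: B1–B2, B1–B3, B2–B4, B2–B5, B1–B6, B2–B7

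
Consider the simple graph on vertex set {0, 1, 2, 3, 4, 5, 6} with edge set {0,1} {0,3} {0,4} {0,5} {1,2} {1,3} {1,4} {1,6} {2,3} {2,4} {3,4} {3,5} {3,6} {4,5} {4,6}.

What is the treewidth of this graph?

3

A width-3 tree decomposition is:
Bags: B1 = {1, 3, 4, 6}  B2 = {0, 1, 3, 4}  B3 = {1, 2, 3, 4}  B4 = {0, 3, 4, 5}
Tree: B1–B2, B1–B3, B2–B4
The largest bag has 4 vertices, giving width 3; this decomposition certifies tw(G) ≤ 3. Conversely, {0, 1, 3, 4} is a clique of size 4, and the vertices of any clique must share a bag in every tree decomposition; so some bag has ≥ 4 vertices and tw(G) ≥ 3. Combining the bounds, tw(G) = 3.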